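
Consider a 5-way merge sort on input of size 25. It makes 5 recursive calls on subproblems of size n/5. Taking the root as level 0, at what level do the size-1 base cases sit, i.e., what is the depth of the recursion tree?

For divide and conquer with division factor 5:

Problem sizes at each level:
Level 0: 25
Level 1: 5
Level 2: 1

The root is level 0 and the size-1 base case is level 2 (the tree spans levels 0 through 2, i.e. 3 levels counting the root), so the depth is the number of divisions: log_5(25) = 2

The recursion tree depth is log_5(25) = 2. At each level, the problem size is divided by 5, so it takes 2 divisions to reduce to a base case of size 1. The algorithm makes 5 recursive calls at each level.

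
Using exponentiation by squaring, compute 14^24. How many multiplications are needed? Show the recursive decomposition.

Computing 14^24 by squaring (build up from 14^1; each line after the first costs one multiplication):

14^1 = 14
14^2 = (14^1)^2 = 14^2 = 196
14^3 = 14 * 14^2 = 14 * 196 = 2744
14^6 = (14^3)^2 = 2744^2 = 7529536
14^12 = (14^6)^2 = 7529536^2 = 56693912375296
14^24 = (14^12)^2 = 56693912375296^2 = 3214199700417740936751087616

Result: 3214199700417740936751087616
Multiplications needed: 5 (5 lines after 14^1)

14^24 = 3214199700417740936751087616. Using exponentiation by squaring, this requires 5 multiplications. The key idea: if the exponent is even, square the half-power; if odd, multiply by the base once.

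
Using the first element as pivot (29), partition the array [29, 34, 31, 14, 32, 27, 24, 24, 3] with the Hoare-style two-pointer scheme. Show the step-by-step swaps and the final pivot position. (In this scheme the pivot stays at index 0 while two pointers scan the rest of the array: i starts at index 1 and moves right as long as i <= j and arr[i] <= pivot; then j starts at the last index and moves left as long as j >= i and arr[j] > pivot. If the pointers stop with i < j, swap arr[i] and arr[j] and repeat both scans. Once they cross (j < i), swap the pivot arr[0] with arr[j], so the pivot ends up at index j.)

Hoare-style two-pointer partition with pivot = 29:

Initial array: [29, 34, 31, 14, 32, 27, 24, 24, 3]

Pointers start at i = 1, j = 8.
i stops at index 1 (arr[1]=34 > 29), j stops at index 8 (arr[8]=3 <= 29): swap arr[1] and arr[8], array becomes [29, 3, 31, 14, 32, 27, 24, 24, 34]
i stops at index 2 (arr[2]=31 > 29), j stops at index 7 (arr[7]=24 <= 29): swap arr[2] and arr[7], array becomes [29, 3, 24, 14, 32, 27, 24, 31, 34]
i stops at index 4 (arr[4]=32 > 29), j stops at index 6 (arr[6]=24 <= 29): swap arr[4] and arr[6], array becomes [29, 3, 24, 14, 24, 27, 32, 31, 34]
i ends at 6, j ends at 5: the pointers have crossed (j < i), so scanning stops.

Swap pivot arr[0] with arr[5] to place pivot at position 5: [27, 3, 24, 14, 24, 29, 32, 31, 34]
Pivot position: 5

After partitioning with pivot 29, the array becomes [27, 3, 24, 14, 24, 29, 32, 31, 34]. The pivot is placed at index 5. All elements to the left of the pivot are <= 29, and all elements to the right are > 29.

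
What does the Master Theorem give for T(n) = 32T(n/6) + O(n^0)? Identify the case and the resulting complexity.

Master Theorem for T(n) = 32T(n/6) + O(n^0):

a = 32, b = 6, c = 0
log_b(a) = log_6(32) = 1.9343

Case 1: c = 0 < log_6(32) = 1.9343
T(n) = O(n^(log_6 32))

For T(n) = 32T(n/6) + O(n^0): log_6(32) = 1.9343. This is Case 1 of the Master Theorem (c < log_b(a), work dominated by leaves), giving O(n^(log_6 32)).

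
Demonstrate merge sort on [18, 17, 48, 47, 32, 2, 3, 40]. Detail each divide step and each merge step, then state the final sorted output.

Merge sort trace:

Split: [18, 17, 48, 47, 32, 2, 3, 40] -> [18, 17, 48, 47] and [32, 2, 3, 40]
  Split: [18, 17, 48, 47] -> [18, 17] and [48, 47]
    Split: [18, 17] -> [18] and [17]
    Merge: [18] + [17] -> [17, 18]
    Split: [48, 47] -> [48] and [47]
    Merge: [48] + [47] -> [47, 48]
  Merge: [17, 18] + [47, 48] -> [17, 18, 47, 48]
  Split: [32, 2, 3, 40] -> [32, 2] and [3, 40]
    Split: [32, 2] -> [32] and [2]
    Merge: [32] + [2] -> [2, 32]
    Split: [3, 40] -> [3] and [40]
    Merge: [3] + [40] -> [3, 40]
  Merge: [2, 32] + [3, 40] -> [2, 3, 32, 40]
Merge: [17, 18, 47, 48] + [2, 3, 32, 40] -> [2, 3, 17, 18, 32, 40, 47, 48]

Final sorted array: [2, 3, 17, 18, 32, 40, 47, 48]

The merge sort proceeds by recursively splitting the array and merging sorted halves.
After all merges, the sorted array is [2, 3, 17, 18, 32, 40, 47, 48].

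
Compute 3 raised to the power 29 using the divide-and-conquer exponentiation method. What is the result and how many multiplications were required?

Computing 3^29 by squaring (build up from 3^1; each line after the first costs one multiplication):

3^1 = 3
3^2 = (3^1)^2 = 3^2 = 9
3^3 = 3 * 3^2 = 3 * 9 = 27
3^6 = (3^3)^2 = 27^2 = 729
3^7 = 3 * 3^6 = 3 * 729 = 2187
3^14 = (3^7)^2 = 2187^2 = 4782969
3^28 = (3^14)^2 = 4782969^2 = 22876792454961
3^29 = 3 * 3^28 = 3 * 22876792454961 = 68630377364883

Result: 68630377364883
Multiplications needed: 7 (7 lines after 3^1)

3^29 = 68630377364883. Using exponentiation by squaring, this requires 7 multiplications. The key idea: if the exponent is even, square the half-power; if odd, multiply by the base once.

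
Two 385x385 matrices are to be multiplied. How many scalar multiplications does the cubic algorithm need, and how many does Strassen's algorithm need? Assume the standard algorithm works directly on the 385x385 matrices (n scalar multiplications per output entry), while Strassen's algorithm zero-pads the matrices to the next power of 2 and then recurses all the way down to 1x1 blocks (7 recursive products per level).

Matrix multiplication for 385x385 matrices:

Strassen's algorithm requires power-of-2 dimensions. Pad 385x385 to 512x512 (next power of 2).

Standard algorithm: 385^3 = 57066625 multiplications
Strassen's algorithm: 7^(log2(512)) = 7^9 = 40353607 multiplications
Savings: 57066625 - 40353607 = 16713018 multiplications

Standard: 57066625 multiplications (385^3). Strassen: 40353607 multiplications (7^9, after padding to 512x512). Strassen reduces 8 recursive multiplications to 7 at each level.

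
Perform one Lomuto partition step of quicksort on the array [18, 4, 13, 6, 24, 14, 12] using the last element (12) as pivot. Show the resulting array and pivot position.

Lomuto partition with pivot = 12:

Initial array: [18, 4, 13, 6, 24, 14, 12]

arr[0]=18 > 12: no swap
arr[1]=4 <= 12: swap with position 0, array becomes [4, 18, 13, 6, 24, 14, 12]
arr[2]=13 > 12: no swap
arr[3]=6 <= 12: swap with position 1, array becomes [4, 6, 13, 18, 24, 14, 12]
arr[4]=24 > 12: no swap
arr[5]=14 > 12: no swap

Place pivot at position 2: [4, 6, 12, 18, 24, 14, 13]
Pivot position: 2

After partitioning with pivot 12, the array becomes [4, 6, 12, 18, 24, 14, 13]. The pivot is placed at index 2. All elements to the left of the pivot are <= 12, and all elements to the right are > 12.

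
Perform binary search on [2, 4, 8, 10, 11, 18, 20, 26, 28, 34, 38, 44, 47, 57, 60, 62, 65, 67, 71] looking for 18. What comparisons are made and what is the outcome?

Binary search for 18 in [2, 4, 8, 10, 11, 18, 20, 26, 28, 34, 38, 44, 47, 57, 60, 62, 65, 67, 71]:

lo=0, hi=18, mid=9, arr[mid]=34 -> 34 > 18, search left half
lo=0, hi=8, mid=4, arr[mid]=11 -> 11 < 18, search right half
lo=5, hi=8, mid=6, arr[mid]=20 -> 20 > 18, search left half
lo=5, hi=5, mid=5, arr[mid]=18 -> Found target at index 5!

Binary search finds 18 at index 5 after 4 comparisons. The search repeatedly halves the search space by comparing with the middle element.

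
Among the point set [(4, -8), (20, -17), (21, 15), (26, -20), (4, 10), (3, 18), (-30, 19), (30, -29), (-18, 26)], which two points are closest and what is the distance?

Computing all pairwise distances among 9 points:

d((4, -8), (20, -17)) = 18.3576
d((4, -8), (21, 15)) = 28.6007
d((4, -8), (26, -20)) = 25.0599
d((4, -8), (4, 10)) = 18.0
d((4, -8), (3, 18)) = 26.0192
d((4, -8), (-30, 19)) = 43.4166
d((4, -8), (30, -29)) = 33.4215
d((4, -8), (-18, 26)) = 40.4969
d((20, -17), (21, 15)) = 32.0156
d((20, -17), (26, -20)) = 6.7082 <-- minimum
d((20, -17), (4, 10)) = 31.3847
d((20, -17), (3, 18)) = 38.9102
d((20, -17), (-30, 19)) = 61.6117
d((20, -17), (30, -29)) = 15.6205
d((20, -17), (-18, 26)) = 57.3847
d((21, 15), (26, -20)) = 35.3553
d((21, 15), (4, 10)) = 17.72
d((21, 15), (3, 18)) = 18.2483
d((21, 15), (-30, 19)) = 51.1566
d((21, 15), (30, -29)) = 44.911
d((21, 15), (-18, 26)) = 40.5216
d((26, -20), (4, 10)) = 37.2022
d((26, -20), (3, 18)) = 44.4185
d((26, -20), (-30, 19)) = 68.2422
d((26, -20), (30, -29)) = 9.8489
d((26, -20), (-18, 26)) = 63.6553
d((4, 10), (3, 18)) = 8.0623
d((4, 10), (-30, 19)) = 35.171
d((4, 10), (30, -29)) = 46.8722
d((4, 10), (-18, 26)) = 27.2029
d((3, 18), (-30, 19)) = 33.0151
d((3, 18), (30, -29)) = 54.2033
d((3, 18), (-18, 26)) = 22.4722
d((-30, 19), (30, -29)) = 76.8375
d((-30, 19), (-18, 26)) = 13.8924
d((30, -29), (-18, 26)) = 73.0

Closest pair: (20, -17) and (26, -20) with distance 6.7082

The closest pair is (20, -17) and (26, -20) with Euclidean distance 6.7082. For 9 points, brute-force pairwise comparison is shown above. For large n, the divide-and-conquer algorithm (sort by x, recurse on halves, check the dividing strip) achieves O(n log n).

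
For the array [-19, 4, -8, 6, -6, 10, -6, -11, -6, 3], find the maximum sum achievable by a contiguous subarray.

Using Kadane's algorithm on [-19, 4, -8, 6, -6, 10, -6, -11, -6, 3]:

Scanning through the array:
Position 1 (value 4): max_ending_here = 4, max_so_far = 4
Position 2 (value -8): max_ending_here = -4, max_so_far = 4
Position 3 (value 6): max_ending_here = 6, max_so_far = 6
Position 4 (value -6): max_ending_here = 0, max_so_far = 6
Position 5 (value 10): max_ending_here = 10, max_so_far = 10
Position 6 (value -6): max_ending_here = 4, max_so_far = 10
Position 7 (value -11): max_ending_here = -7, max_so_far = 10
Position 8 (value -6): max_ending_here = -6, max_so_far = 10
Position 9 (value 3): max_ending_here = 3, max_so_far = 10

Maximum subarray: [6, -6, 10]
Maximum sum: 10

The maximum subarray is [6, -6, 10] with sum 10. This subarray runs from index 3 to index 5.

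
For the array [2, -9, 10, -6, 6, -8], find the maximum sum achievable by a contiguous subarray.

Using Kadane's algorithm on [2, -9, 10, -6, 6, -8]:

Scanning through the array:
Position 1 (value -9): max_ending_here = -7, max_so_far = 2
Position 2 (value 10): max_ending_here = 10, max_so_far = 10
Position 3 (value -6): max_ending_here = 4, max_so_far = 10
Position 4 (value 6): max_ending_here = 10, max_so_far = 10
Position 5 (value -8): max_ending_here = 2, max_so_far = 10

Maximum subarray: [10]
Maximum sum: 10

The maximum subarray is [10] with sum 10. This subarray runs from index 2 to index 2.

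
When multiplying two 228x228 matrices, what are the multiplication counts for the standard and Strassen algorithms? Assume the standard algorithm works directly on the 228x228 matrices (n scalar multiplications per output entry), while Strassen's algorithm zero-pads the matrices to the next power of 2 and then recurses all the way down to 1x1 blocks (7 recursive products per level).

Matrix multiplication for 228x228 matrices:

Strassen's algorithm requires power-of-2 dimensions. Pad 228x228 to 256x256 (next power of 2).

Standard algorithm: 228^3 = 11852352 multiplications
Strassen's algorithm: 7^(log2(256)) = 7^8 = 5764801 multiplications
Savings: 11852352 - 5764801 = 6087551 multiplications

Standard: 11852352 multiplications (228^3). Strassen: 5764801 multiplications (7^8, after padding to 256x256). Strassen reduces 8 recursive multiplications to 7 at each level.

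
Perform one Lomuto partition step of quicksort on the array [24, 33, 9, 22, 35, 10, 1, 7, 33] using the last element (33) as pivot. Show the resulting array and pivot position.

Lomuto partition with pivot = 33:

Initial array: [24, 33, 9, 22, 35, 10, 1, 7, 33]

arr[0]=24 <= 33: swap with position 0, array becomes [24, 33, 9, 22, 35, 10, 1, 7, 33]
arr[1]=33 <= 33: swap with position 1, array becomes [24, 33, 9, 22, 35, 10, 1, 7, 33]
arr[2]=9 <= 33: swap with position 2, array becomes [24, 33, 9, 22, 35, 10, 1, 7, 33]
arr[3]=22 <= 33: swap with position 3, array becomes [24, 33, 9, 22, 35, 10, 1, 7, 33]
arr[4]=35 > 33: no swap
arr[5]=10 <= 33: swap with position 4, array becomes [24, 33, 9, 22, 10, 35, 1, 7, 33]
arr[6]=1 <= 33: swap with position 5, array becomes [24, 33, 9, 22, 10, 1, 35, 7, 33]
arr[7]=7 <= 33: swap with position 6, array becomes [24, 33, 9, 22, 10, 1, 7, 35, 33]

Place pivot at position 7: [24, 33, 9, 22, 10, 1, 7, 33, 35]
Pivot position: 7

After partitioning with pivot 33, the array becomes [24, 33, 9, 22, 10, 1, 7, 33, 35]. The pivot is placed at index 7. All elements to the left of the pivot are <= 33, and all elements to the right are > 33.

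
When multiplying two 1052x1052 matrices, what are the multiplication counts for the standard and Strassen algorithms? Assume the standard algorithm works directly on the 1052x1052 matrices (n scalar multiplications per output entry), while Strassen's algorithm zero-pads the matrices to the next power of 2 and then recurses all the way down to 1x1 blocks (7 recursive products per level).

Matrix multiplication for 1052x1052 matrices:

Strassen's algorithm requires power-of-2 dimensions. Pad 1052x1052 to 2048x2048 (next power of 2).

Standard algorithm: 1052^3 = 1164252608 multiplications
Strassen's algorithm: 7^(log2(2048)) = 7^11 = 1977326743 multiplications
Difference: 1164252608 - 1977326743 = -813074135 (Strassen uses MORE here due to padding overhead — for small or just-over-power-of-2 n, padding can outweigh the per-level savings)

Standard: 1164252608 multiplications (1052^3). Strassen: 1977326743 multiplications (7^11, after padding to 2048x2048). Strassen reduces 8 recursive multiplications to 7 at each level.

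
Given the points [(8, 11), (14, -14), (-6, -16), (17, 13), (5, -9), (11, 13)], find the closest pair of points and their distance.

Computing all pairwise distances among 6 points:

d((8, 11), (14, -14)) = 25.7099
d((8, 11), (-6, -16)) = 30.4138
d((8, 11), (17, 13)) = 9.2195
d((8, 11), (5, -9)) = 20.2237
d((8, 11), (11, 13)) = 3.6056 <-- minimum
d((14, -14), (-6, -16)) = 20.0998
d((14, -14), (17, 13)) = 27.1662
d((14, -14), (5, -9)) = 10.2956
d((14, -14), (11, 13)) = 27.1662
d((-6, -16), (17, 13)) = 37.0135
d((-6, -16), (5, -9)) = 13.0384
d((-6, -16), (11, 13)) = 33.6155
d((17, 13), (5, -9)) = 25.0599
d((17, 13), (11, 13)) = 6.0
d((5, -9), (11, 13)) = 22.8035

Closest pair: (8, 11) and (11, 13) with distance 3.6056

The closest pair is (8, 11) and (11, 13) with Euclidean distance 3.6056. For 6 points, brute-force pairwise comparison is shown above. For large n, the divide-and-conquer algorithm (sort by x, recurse on halves, check the dividing strip) achieves O(n log n).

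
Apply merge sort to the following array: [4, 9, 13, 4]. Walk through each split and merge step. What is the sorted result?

Merge sort trace:

Split: [4, 9, 13, 4] -> [4, 9] and [13, 4]
  Split: [4, 9] -> [4] and [9]
  Merge: [4] + [9] -> [4, 9]
  Split: [13, 4] -> [13] and [4]
  Merge: [13] + [4] -> [4, 13]
Merge: [4, 9] + [4, 13] -> [4, 4, 9, 13]

Final sorted array: [4, 4, 9, 13]

The merge sort proceeds by recursively splitting the array and merging sorted halves.
After all merges, the sorted array is [4, 4, 9, 13].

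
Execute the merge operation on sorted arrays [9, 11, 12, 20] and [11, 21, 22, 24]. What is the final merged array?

Merging process:

Compare 9 vs 11: take 9 from left. Merged: [9]
Compare 11 vs 11: take 11 from left. Merged: [9, 11]
Compare 12 vs 11: take 11 from right. Merged: [9, 11, 11]
Compare 12 vs 21: take 12 from left. Merged: [9, 11, 11, 12]
Compare 20 vs 21: take 20 from left. Merged: [9, 11, 11, 12, 20]
Append remaining from right: [21, 22, 24]. Merged: [9, 11, 11, 12, 20, 21, 22, 24]

Final merged array: [9, 11, 11, 12, 20, 21, 22, 24]
Total comparisons: 5

The merged array is [9, 11, 11, 12, 20, 21, 22, 24], requiring 5 comparisons. The merge step runs in O(n) time where n is the total number of elements.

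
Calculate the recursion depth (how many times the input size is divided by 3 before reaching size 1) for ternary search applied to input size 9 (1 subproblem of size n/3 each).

For divide and conquer with division factor 3:

Problem sizes at each level:
Level 0: 9
Level 1: 3
Level 2: 1

The root is level 0 and the size-1 base case is level 2 (the tree spans levels 0 through 2, i.e. 3 levels counting the root), so the depth is the number of divisions: log_3(9) = 2

The recursion tree depth is log_3(9) = 2. At each level, the problem size is divided by 3, so it takes 2 divisions to reduce to a base case of size 1. The algorithm makes 1 recursive call at each level.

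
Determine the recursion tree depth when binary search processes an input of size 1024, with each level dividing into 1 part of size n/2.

For divide and conquer with division factor 2:

Problem sizes at each level:
Level 0: 1024
Level 1: 512
Level 2: 256
Level 3: 128
Level 4: 64
Level 5: 32
Level 6: 16
Level 7: 8
Level 8: 4
Level 9: 2
Level 10: 1

The root is level 0 and the size-1 base case is level 10 (the tree spans levels 0 through 10, i.e. 11 levels counting the root), so the depth is the number of divisions: log_2(1024) = 10

The recursion tree depth is log_2(1024) = 10. At each level, the problem size is divided by 2, so it takes 10 divisions to reduce to a base case of size 1. The algorithm makes 1 recursive call at each level.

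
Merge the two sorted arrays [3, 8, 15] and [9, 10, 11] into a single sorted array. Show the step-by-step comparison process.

Merging process:

Compare 3 vs 9: take 3 from left. Merged: [3]
Compare 8 vs 9: take 8 from left. Merged: [3, 8]
Compare 15 vs 9: take 9 from right. Merged: [3, 8, 9]
Compare 15 vs 10: take 10 from right. Merged: [3, 8, 9, 10]
Compare 15 vs 11: take 11 from right. Merged: [3, 8, 9, 10, 11]
Append remaining from left: [15]. Merged: [3, 8, 9, 10, 11, 15]

Final merged array: [3, 8, 9, 10, 11, 15]
Total comparisons: 5

The merged array is [3, 8, 9, 10, 11, 15], requiring 5 comparisons. The merge step runs in O(n) time where n is the total number of elements.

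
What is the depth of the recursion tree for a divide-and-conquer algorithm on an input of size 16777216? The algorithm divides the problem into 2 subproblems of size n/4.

For divide and conquer with division factor 4:

Problem sizes at each level:
Level 0: 16777216
Level 1: 4194304
Level 2: 1048576
Level 3: 262144
Level 4: 65536
Level 5: 16384
Level 6: 4096
Level 7: 1024
Level 8: 256
Level 9: 64
Level 10: 16
Level 11: 4
Level 12: 1

The root is level 0 and the size-1 base case is level 12 (the tree spans levels 0 through 12, i.e. 13 levels counting the root), so the depth is the number of divisions: log_4(16777216) = 12

The recursion tree depth is log_4(16777216) = 12. At each level, the problem size is divided by 4, so it takes 12 divisions to reduce to a base case of size 1. The algorithm makes 2 recursive calls at each level.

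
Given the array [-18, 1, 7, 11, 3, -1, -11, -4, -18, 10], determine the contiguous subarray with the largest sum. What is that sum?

Using Kadane's algorithm on [-18, 1, 7, 11, 3, -1, -11, -4, -18, 10]:

Scanning through the array:
Position 1 (value 1): max_ending_here = 1, max_so_far = 1
Position 2 (value 7): max_ending_here = 8, max_so_far = 8
Position 3 (value 11): max_ending_here = 19, max_so_far = 19
Position 4 (value 3): max_ending_here = 22, max_so_far = 22
Position 5 (value -1): max_ending_here = 21, max_so_far = 22
Position 6 (value -11): max_ending_here = 10, max_so_far = 22
Position 7 (value -4): max_ending_here = 6, max_so_far = 22
Position 8 (value -18): max_ending_here = -12, max_so_far = 22
Position 9 (value 10): max_ending_here = 10, max_so_far = 22

Maximum subarray: [1, 7, 11, 3]
Maximum sum: 22

The maximum subarray is [1, 7, 11, 3] with sum 22. This subarray runs from index 1 to index 4.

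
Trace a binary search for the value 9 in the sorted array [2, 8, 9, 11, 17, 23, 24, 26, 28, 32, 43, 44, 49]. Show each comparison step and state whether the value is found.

Binary search for 9 in [2, 8, 9, 11, 17, 23, 24, 26, 28, 32, 43, 44, 49]:

lo=0, hi=12, mid=6, arr[mid]=24 -> 24 > 9, search left half
lo=0, hi=5, mid=2, arr[mid]=9 -> Found target at index 2!

Binary search finds 9 at index 2 after 2 comparisons. The search repeatedly halves the search space by comparing with the middle element.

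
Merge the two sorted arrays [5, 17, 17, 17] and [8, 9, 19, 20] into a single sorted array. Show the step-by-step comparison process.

Merging process:

Compare 5 vs 8: take 5 from left. Merged: [5]
Compare 17 vs 8: take 8 from right. Merged: [5, 8]
Compare 17 vs 9: take 9 from right. Merged: [5, 8, 9]
Compare 17 vs 19: take 17 from left. Merged: [5, 8, 9, 17]
Compare 17 vs 19: take 17 from left. Merged: [5, 8, 9, 17, 17]
Compare 17 vs 19: take 17 from left. Merged: [5, 8, 9, 17, 17, 17]
Append remaining from right: [19, 20]. Merged: [5, 8, 9, 17, 17, 17, 19, 20]

Final merged array: [5, 8, 9, 17, 17, 17, 19, 20]
Total comparisons: 6

The merged array is [5, 8, 9, 17, 17, 17, 19, 20], requiring 6 comparisons. The merge step runs in O(n) time where n is the total number of elements.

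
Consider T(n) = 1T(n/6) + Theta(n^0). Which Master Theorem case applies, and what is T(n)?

Master Theorem for T(n) = 1T(n/6) + O(n^0):

a = 1, b = 6, c = 0
log_b(a) = log_6(1) = 0.0000

Case 2: c = 0 = log_6(1) = 0.0000
T(n) = O(n^0 log n) = O(log n)

For T(n) = 1T(n/6) + O(n^0): log_6(1) = 0.0000. This is Case 2 of the Master Theorem (c = log_b(a), equal work at all levels), giving O(log n).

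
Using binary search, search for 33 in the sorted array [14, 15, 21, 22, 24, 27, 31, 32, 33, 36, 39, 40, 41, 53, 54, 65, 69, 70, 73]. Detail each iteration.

Binary search for 33 in [14, 15, 21, 22, 24, 27, 31, 32, 33, 36, 39, 40, 41, 53, 54, 65, 69, 70, 73]:

lo=0, hi=18, mid=9, arr[mid]=36 -> 36 > 33, search left half
lo=0, hi=8, mid=4, arr[mid]=24 -> 24 < 33, search right half
lo=5, hi=8, mid=6, arr[mid]=31 -> 31 < 33, search right half
lo=7, hi=8, mid=7, arr[mid]=32 -> 32 < 33, search right half
lo=8, hi=8, mid=8, arr[mid]=33 -> Found target at index 8!

Binary search finds 33 at index 8 after 5 comparisons. The search repeatedly halves the search space by comparing with the middle element.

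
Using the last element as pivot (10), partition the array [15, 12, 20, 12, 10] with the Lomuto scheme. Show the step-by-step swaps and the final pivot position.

Lomuto partition with pivot = 10:

Initial array: [15, 12, 20, 12, 10]

arr[0]=15 > 10: no swap
arr[1]=12 > 10: no swap
arr[2]=20 > 10: no swap
arr[3]=12 > 10: no swap

Place pivot at position 0: [10, 12, 20, 12, 15]
Pivot position: 0

After partitioning with pivot 10, the array becomes [10, 12, 20, 12, 15]. The pivot is placed at index 0. All elements to the left of the pivot are <= 10, and all elements to the right are > 10.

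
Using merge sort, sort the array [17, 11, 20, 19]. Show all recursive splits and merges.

Merge sort trace:

Split: [17, 11, 20, 19] -> [17, 11] and [20, 19]
  Split: [17, 11] -> [17] and [11]
  Merge: [17] + [11] -> [11, 17]
  Split: [20, 19] -> [20] and [19]
  Merge: [20] + [19] -> [19, 20]
Merge: [11, 17] + [19, 20] -> [11, 17, 19, 20]

Final sorted array: [11, 17, 19, 20]

The merge sort proceeds by recursively splitting the array and merging sorted halves.
After all merges, the sorted array is [11, 17, 19, 20].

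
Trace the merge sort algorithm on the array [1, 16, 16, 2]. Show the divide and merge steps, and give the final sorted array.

Merge sort trace:

Split: [1, 16, 16, 2] -> [1, 16] and [16, 2]
  Split: [1, 16] -> [1] and [16]
  Merge: [1] + [16] -> [1, 16]
  Split: [16, 2] -> [16] and [2]
  Merge: [16] + [2] -> [2, 16]
Merge: [1, 16] + [2, 16] -> [1, 2, 16, 16]

Final sorted array: [1, 2, 16, 16]

The merge sort proceeds by recursively splitting the array and merging sorted halves.
After all merges, the sorted array is [1, 2, 16, 16].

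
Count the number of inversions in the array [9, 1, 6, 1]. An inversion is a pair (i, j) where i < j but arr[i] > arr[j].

Finding inversions in [9, 1, 6, 1]:

(0, 1): arr[0]=9 > arr[1]=1
(0, 2): arr[0]=9 > arr[2]=6
(0, 3): arr[0]=9 > arr[3]=1
(2, 3): arr[2]=6 > arr[3]=1

Total inversions: 4

The array has 4 inversion(s): (0,1), (0,2), (0,3), (2,3). Each pair (i,j) satisfies i < j and arr[i] > arr[j].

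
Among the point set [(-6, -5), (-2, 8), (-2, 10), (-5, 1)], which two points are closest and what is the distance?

Computing all pairwise distances among 4 points:

d((-6, -5), (-2, 8)) = 13.6015
d((-6, -5), (-2, 10)) = 15.5242
d((-6, -5), (-5, 1)) = 6.0828
d((-2, 8), (-2, 10)) = 2.0 <-- minimum
d((-2, 8), (-5, 1)) = 7.6158
d((-2, 10), (-5, 1)) = 9.4868

Closest pair: (-2, 8) and (-2, 10) with distance 2.0

The closest pair is (-2, 8) and (-2, 10) with Euclidean distance 2.0. For 4 points, brute-force pairwise comparison is shown above. For large n, the divide-and-conquer algorithm (sort by x, recurse on halves, check the dividing strip) achieves O(n log n).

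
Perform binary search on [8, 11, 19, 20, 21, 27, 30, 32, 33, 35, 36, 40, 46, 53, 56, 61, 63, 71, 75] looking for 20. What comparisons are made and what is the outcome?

Binary search for 20 in [8, 11, 19, 20, 21, 27, 30, 32, 33, 35, 36, 40, 46, 53, 56, 61, 63, 71, 75]:

lo=0, hi=18, mid=9, arr[mid]=35 -> 35 > 20, search left half
lo=0, hi=8, mid=4, arr[mid]=21 -> 21 > 20, search left half
lo=0, hi=3, mid=1, arr[mid]=11 -> 11 < 20, search right half
lo=2, hi=3, mid=2, arr[mid]=19 -> 19 < 20, search right half
lo=3, hi=3, mid=3, arr[mid]=20 -> Found target at index 3!

Binary search finds 20 at index 3 after 5 comparisons. The search repeatedly halves the search space by comparing with the middle element.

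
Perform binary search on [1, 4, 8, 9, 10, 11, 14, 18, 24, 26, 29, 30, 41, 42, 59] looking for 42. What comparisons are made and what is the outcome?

Binary search for 42 in [1, 4, 8, 9, 10, 11, 14, 18, 24, 26, 29, 30, 41, 42, 59]:

lo=0, hi=14, mid=7, arr[mid]=18 -> 18 < 42, search right half
lo=8, hi=14, mid=11, arr[mid]=30 -> 30 < 42, search right half
lo=12, hi=14, mid=13, arr[mid]=42 -> Found target at index 13!

Binary search finds 42 at index 13 after 3 comparisons. The search repeatedly halves the search space by comparing with the middle element.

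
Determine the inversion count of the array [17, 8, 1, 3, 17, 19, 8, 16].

Finding inversions in [17, 8, 1, 3, 17, 19, 8, 16]:

(0, 1): arr[0]=17 > arr[1]=8
(0, 2): arr[0]=17 > arr[2]=1
(0, 3): arr[0]=17 > arr[3]=3
(0, 6): arr[0]=17 > arr[6]=8
(0, 7): arr[0]=17 > arr[7]=16
(1, 2): arr[1]=8 > arr[2]=1
(1, 3): arr[1]=8 > arr[3]=3
(4, 6): arr[4]=17 > arr[6]=8
(4, 7): arr[4]=17 > arr[7]=16
(5, 6): arr[5]=19 > arr[6]=8
(5, 7): arr[5]=19 > arr[7]=16

Total inversions: 11

The array has 11 inversion(s): (0,1), (0,2), (0,3), (0,6), (0,7), (1,2), (1,3), (4,6), (4,7), (5,6), (5,7). Each pair (i,j) satisfies i < j and arr[i] > arr[j].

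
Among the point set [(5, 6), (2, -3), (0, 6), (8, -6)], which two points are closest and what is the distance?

Computing all pairwise distances among 4 points:

d((5, 6), (2, -3)) = 9.4868
d((5, 6), (0, 6)) = 5.0 <-- minimum
d((5, 6), (8, -6)) = 12.3693
d((2, -3), (0, 6)) = 9.2195
d((2, -3), (8, -6)) = 6.7082
d((0, 6), (8, -6)) = 14.4222

Closest pair: (5, 6) and (0, 6) with distance 5.0

The closest pair is (5, 6) and (0, 6) with Euclidean distance 5.0. For 4 points, brute-force pairwise comparison is shown above. For large n, the divide-and-conquer algorithm (sort by x, recurse on halves, check the dividing strip) achieves O(n log n).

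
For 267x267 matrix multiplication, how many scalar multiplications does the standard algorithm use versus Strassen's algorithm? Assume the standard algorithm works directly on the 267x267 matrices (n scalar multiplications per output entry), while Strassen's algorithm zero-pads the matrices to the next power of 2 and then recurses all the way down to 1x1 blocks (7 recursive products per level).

Matrix multiplication for 267x267 matrices:

Strassen's algorithm requires power-of-2 dimensions. Pad 267x267 to 512x512 (next power of 2).

Standard algorithm: 267^3 = 19034163 multiplications
Strassen's algorithm: 7^(log2(512)) = 7^9 = 40353607 multiplications
Difference: 19034163 - 40353607 = -21319444 (Strassen uses MORE here due to padding overhead — for small or just-over-power-of-2 n, padding can outweigh the per-level savings)

Standard: 19034163 multiplications (267^3). Strassen: 40353607 multiplications (7^9, after padding to 512x512). Strassen reduces 8 recursive multiplications to 7 at each level.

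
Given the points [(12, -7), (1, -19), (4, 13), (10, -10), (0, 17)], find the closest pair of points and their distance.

Computing all pairwise distances among 5 points:

d((12, -7), (1, -19)) = 16.2788
d((12, -7), (4, 13)) = 21.5407
d((12, -7), (10, -10)) = 3.6056 <-- minimum
d((12, -7), (0, 17)) = 26.8328
d((1, -19), (4, 13)) = 32.1403
d((1, -19), (10, -10)) = 12.7279
d((1, -19), (0, 17)) = 36.0139
d((4, 13), (10, -10)) = 23.7697
d((4, 13), (0, 17)) = 5.6569
d((10, -10), (0, 17)) = 28.7924

Closest pair: (12, -7) and (10, -10) with distance 3.6056

The closest pair is (12, -7) and (10, -10) with Euclidean distance 3.6056. For 5 points, brute-force pairwise comparison is shown above. For large n, the divide-and-conquer algorithm (sort by x, recurse on halves, check the dividing strip) achieves O(n log n).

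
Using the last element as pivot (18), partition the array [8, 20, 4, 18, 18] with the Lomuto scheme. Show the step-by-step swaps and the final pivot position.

Lomuto partition with pivot = 18:

Initial array: [8, 20, 4, 18, 18]

arr[0]=8 <= 18: swap with position 0, array becomes [8, 20, 4, 18, 18]
arr[1]=20 > 18: no swap
arr[2]=4 <= 18: swap with position 1, array becomes [8, 4, 20, 18, 18]
arr[3]=18 <= 18: swap with position 2, array becomes [8, 4, 18, 20, 18]

Place pivot at position 3: [8, 4, 18, 18, 20]
Pivot position: 3

After partitioning with pivot 18, the array becomes [8, 4, 18, 18, 20]. The pivot is placed at index 3. All elements to the left of the pivot are <= 18, and all elements to the right are > 18.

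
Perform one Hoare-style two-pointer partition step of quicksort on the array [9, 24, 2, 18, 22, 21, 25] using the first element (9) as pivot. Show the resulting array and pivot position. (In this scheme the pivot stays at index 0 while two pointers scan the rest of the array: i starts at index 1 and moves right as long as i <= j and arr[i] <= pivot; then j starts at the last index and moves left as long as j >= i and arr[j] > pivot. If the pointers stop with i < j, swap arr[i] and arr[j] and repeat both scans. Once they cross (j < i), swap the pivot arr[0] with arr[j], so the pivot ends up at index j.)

Hoare-style two-pointer partition with pivot = 9:

Initial array: [9, 24, 2, 18, 22, 21, 25]

Pointers start at i = 1, j = 6.
i stops at index 1 (arr[1]=24 > 9), j stops at index 2 (arr[2]=2 <= 9): swap arr[1] and arr[2], array becomes [9, 2, 24, 18, 22, 21, 25]
i ends at 2, j ends at 1: the pointers have crossed (j < i), so scanning stops.

Swap pivot arr[0] with arr[1] to place pivot at position 1: [2, 9, 24, 18, 22, 21, 25]
Pivot position: 1

After partitioning with pivot 9, the array becomes [2, 9, 24, 18, 22, 21, 25]. The pivot is placed at index 1. All elements to the left of the pivot are <= 9, and all elements to the right are > 9.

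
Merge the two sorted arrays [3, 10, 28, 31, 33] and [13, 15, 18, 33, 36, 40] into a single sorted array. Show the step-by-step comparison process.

Merging process:

Compare 3 vs 13: take 3 from left. Merged: [3]
Compare 10 vs 13: take 10 from left. Merged: [3, 10]
Compare 28 vs 13: take 13 from right. Merged: [3, 10, 13]
Compare 28 vs 15: take 15 from right. Merged: [3, 10, 13, 15]
Compare 28 vs 18: take 18 from right. Merged: [3, 10, 13, 15, 18]
Compare 28 vs 33: take 28 from left. Merged: [3, 10, 13, 15, 18, 28]
Compare 31 vs 33: take 31 from left. Merged: [3, 10, 13, 15, 18, 28, 31]
Compare 33 vs 33: take 33 from left. Merged: [3, 10, 13, 15, 18, 28, 31, 33]
Append remaining from right: [33, 36, 40]. Merged: [3, 10, 13, 15, 18, 28, 31, 33, 33, 36, 40]

Final merged array: [3, 10, 13, 15, 18, 28, 31, 33, 33, 36, 40]
Total comparisons: 8

The merged array is [3, 10, 13, 15, 18, 28, 31, 33, 33, 36, 40], requiring 8 comparisons. The merge step runs in O(n) time where n is the total number of elements.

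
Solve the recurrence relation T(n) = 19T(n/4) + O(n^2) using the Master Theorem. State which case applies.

Master Theorem for T(n) = 19T(n/4) + O(n^2):

a = 19, b = 4, c = 2
log_b(a) = log_4(19) = 2.1240

Case 1: c = 2 < log_4(19) = 2.1240
T(n) = O(n^(log_4 19))

For T(n) = 19T(n/4) + O(n^2): log_4(19) = 2.1240. This is Case 1 of the Master Theorem (c < log_b(a), work dominated by leaves), giving O(n^(log_4 19)).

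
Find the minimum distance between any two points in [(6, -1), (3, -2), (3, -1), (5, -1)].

Computing all pairwise distances among 4 points:

d((6, -1), (3, -2)) = 3.1623
d((6, -1), (3, -1)) = 3.0
d((6, -1), (5, -1)) = 1.0 <-- minimum
d((3, -2), (3, -1)) = 1.0 <-- minimum
d((3, -2), (5, -1)) = 2.2361
d((3, -1), (5, -1)) = 2.0

Minimum distance: 1.0 (tie among 2 pairs: (6, -1) and (5, -1); (3, -2) and (3, -1))

The minimum Euclidean distance is 1.0. There is a tie: 2 pairs achieve this minimum — (6, -1) and (5, -1); (3, -2) and (3, -1). Any of these is a valid closest pair. For 4 points, brute-force pairwise comparison is shown above. For large n, the divide-and-conquer algorithm (sort by x, recurse on halves, check the dividing strip) achieves O(n log n).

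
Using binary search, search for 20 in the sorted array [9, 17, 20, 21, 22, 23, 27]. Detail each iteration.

Binary search for 20 in [9, 17, 20, 21, 22, 23, 27]:

lo=0, hi=6, mid=3, arr[mid]=21 -> 21 > 20, search left half
lo=0, hi=2, mid=1, arr[mid]=17 -> 17 < 20, search right half
lo=2, hi=2, mid=2, arr[mid]=20 -> Found target at index 2!

Binary search finds 20 at index 2 after 3 comparisons. The search repeatedly halves the search space by comparing with the middle element.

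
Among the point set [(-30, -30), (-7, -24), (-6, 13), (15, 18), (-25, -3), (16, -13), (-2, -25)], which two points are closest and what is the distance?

Computing all pairwise distances among 7 points:

d((-30, -30), (-7, -24)) = 23.7697
d((-30, -30), (-6, 13)) = 49.2443
d((-30, -30), (15, 18)) = 65.7951
d((-30, -30), (-25, -3)) = 27.4591
d((-30, -30), (16, -13)) = 49.0408
d((-30, -30), (-2, -25)) = 28.4429
d((-7, -24), (-6, 13)) = 37.0135
d((-7, -24), (15, 18)) = 47.4131
d((-7, -24), (-25, -3)) = 27.6586
d((-7, -24), (16, -13)) = 25.4951
d((-7, -24), (-2, -25)) = 5.099 <-- minimum
d((-6, 13), (15, 18)) = 21.587
d((-6, 13), (-25, -3)) = 24.8395
d((-6, 13), (16, -13)) = 34.0588
d((-6, 13), (-2, -25)) = 38.2099
d((15, 18), (-25, -3)) = 45.1774
d((15, 18), (16, -13)) = 31.0161
d((15, 18), (-2, -25)) = 46.2385
d((-25, -3), (16, -13)) = 42.2019
d((-25, -3), (-2, -25)) = 31.8277
d((16, -13), (-2, -25)) = 21.6333

Closest pair: (-7, -24) and (-2, -25) with distance 5.099

The closest pair is (-7, -24) and (-2, -25) with Euclidean distance 5.099. For 7 points, brute-force pairwise comparison is shown above. For large n, the divide-and-conquer algorithm (sort by x, recurse on halves, check the dividing strip) achieves O(n log n).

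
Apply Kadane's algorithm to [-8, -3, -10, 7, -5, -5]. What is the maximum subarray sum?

Using Kadane's algorithm on [-8, -3, -10, 7, -5, -5]:

Scanning through the array:
Position 1 (value -3): max_ending_here = -3, max_so_far = -3
Position 2 (value -10): max_ending_here = -10, max_so_far = -3
Position 3 (value 7): max_ending_here = 7, max_so_far = 7
Position 4 (value -5): max_ending_here = 2, max_so_far = 7
Position 5 (value -5): max_ending_here = -3, max_so_far = 7

Maximum subarray: [7]
Maximum sum: 7

The maximum subarray is [7] with sum 7. This subarray runs from index 3 to index 3.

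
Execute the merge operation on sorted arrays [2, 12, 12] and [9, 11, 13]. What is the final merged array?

Merging process:

Compare 2 vs 9: take 2 from left. Merged: [2]
Compare 12 vs 9: take 9 from right. Merged: [2, 9]
Compare 12 vs 11: take 11 from right. Merged: [2, 9, 11]
Compare 12 vs 13: take 12 from left. Merged: [2, 9, 11, 12]
Compare 12 vs 13: take 12 from left. Merged: [2, 9, 11, 12, 12]
Append remaining from right: [13]. Merged: [2, 9, 11, 12, 12, 13]

Final merged array: [2, 9, 11, 12, 12, 13]
Total comparisons: 5

The merged array is [2, 9, 11, 12, 12, 13], requiring 5 comparisons. The merge step runs in O(n) time where n is the total number of elements.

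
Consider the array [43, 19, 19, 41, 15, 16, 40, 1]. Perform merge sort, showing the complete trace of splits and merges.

Merge sort trace:

Split: [43, 19, 19, 41, 15, 16, 40, 1] -> [43, 19, 19, 41] and [15, 16, 40, 1]
  Split: [43, 19, 19, 41] -> [43, 19] and [19, 41]
    Split: [43, 19] -> [43] and [19]
    Merge: [43] + [19] -> [19, 43]
    Split: [19, 41] -> [19] and [41]
    Merge: [19] + [41] -> [19, 41]
  Merge: [19, 43] + [19, 41] -> [19, 19, 41, 43]
  Split: [15, 16, 40, 1] -> [15, 16] and [40, 1]
    Split: [15, 16] -> [15] and [16]
    Merge: [15] + [16] -> [15, 16]
    Split: [40, 1] -> [40] and [1]
    Merge: [40] + [1] -> [1, 40]
  Merge: [15, 16] + [1, 40] -> [1, 15, 16, 40]
Merge: [19, 19, 41, 43] + [1, 15, 16, 40] -> [1, 15, 16, 19, 19, 40, 41, 43]

Final sorted array: [1, 15, 16, 19, 19, 40, 41, 43]

The merge sort proceeds by recursively splitting the array and merging sorted halves.
After all merges, the sorted array is [1, 15, 16, 19, 19, 40, 41, 43].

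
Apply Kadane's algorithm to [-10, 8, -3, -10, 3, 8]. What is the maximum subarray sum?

Using Kadane's algorithm on [-10, 8, -3, -10, 3, 8]:

Scanning through the array:
Position 1 (value 8): max_ending_here = 8, max_so_far = 8
Position 2 (value -3): max_ending_here = 5, max_so_far = 8
Position 3 (value -10): max_ending_here = -5, max_so_far = 8
Position 4 (value 3): max_ending_here = 3, max_so_far = 8
Position 5 (value 8): max_ending_here = 11, max_so_far = 11

Maximum subarray: [3, 8]
Maximum sum: 11

The maximum subarray is [3, 8] with sum 11. This subarray runs from index 4 to index 5.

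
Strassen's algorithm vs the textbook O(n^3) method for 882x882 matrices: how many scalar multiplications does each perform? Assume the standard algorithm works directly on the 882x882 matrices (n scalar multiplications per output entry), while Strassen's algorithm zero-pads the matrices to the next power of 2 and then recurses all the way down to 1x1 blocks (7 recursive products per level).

Matrix multiplication for 882x882 matrices:

Strassen's algorithm requires power-of-2 dimensions. Pad 882x882 to 1024x1024 (next power of 2).

Standard algorithm: 882^3 = 686128968 multiplications
Strassen's algorithm: 7^(log2(1024)) = 7^10 = 282475249 multiplications
Savings: 686128968 - 282475249 = 403653719 multiplications

Standard: 686128968 multiplications (882^3). Strassen: 282475249 multiplications (7^10, after padding to 1024x1024). Strassen reduces 8 recursive multiplications to 7 at each level.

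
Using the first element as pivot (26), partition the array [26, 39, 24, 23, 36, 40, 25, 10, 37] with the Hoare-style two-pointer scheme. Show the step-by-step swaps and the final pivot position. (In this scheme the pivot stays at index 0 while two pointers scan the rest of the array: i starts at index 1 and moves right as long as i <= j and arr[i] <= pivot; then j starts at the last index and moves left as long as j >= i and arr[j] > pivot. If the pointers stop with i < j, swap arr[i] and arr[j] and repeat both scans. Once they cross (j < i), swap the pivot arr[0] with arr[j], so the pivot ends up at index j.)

Hoare-style two-pointer partition with pivot = 26:

Initial array: [26, 39, 24, 23, 36, 40, 25, 10, 37]

Pointers start at i = 1, j = 8.
i stops at index 1 (arr[1]=39 > 26), j stops at index 7 (arr[7]=10 <= 26): swap arr[1] and arr[7], array becomes [26, 10, 24, 23, 36, 40, 25, 39, 37]
i stops at index 4 (arr[4]=36 > 26), j stops at index 6 (arr[6]=25 <= 26): swap arr[4] and arr[6], array becomes [26, 10, 24, 23, 25, 40, 36, 39, 37]
i ends at 5, j ends at 4: the pointers have crossed (j < i), so scanning stops.

Swap pivot arr[0] with arr[4] to place pivot at position 4: [25, 10, 24, 23, 26, 40, 36, 39, 37]
Pivot position: 4

After partitioning with pivot 26, the array becomes [25, 10, 24, 23, 26, 40, 36, 39, 37]. The pivot is placed at index 4. All elements to the left of the pivot are <= 26, and all elements to the right are > 26.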